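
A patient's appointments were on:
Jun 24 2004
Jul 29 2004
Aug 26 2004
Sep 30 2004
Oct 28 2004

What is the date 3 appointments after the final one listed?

These are Thursdays with 35, 28, 35, 28-day gaps.
Each is the final Thursday of its month — Jul 29 2004 is past the 28th, so '4th Thursday' doesn't fit.
November 2004 ends with Thursday Nov 25 2004.
December 2004 ends with Thursday Dec 30 2004.
January 2005 ends with Thursday Jan 27 2005.

Jan 27 2005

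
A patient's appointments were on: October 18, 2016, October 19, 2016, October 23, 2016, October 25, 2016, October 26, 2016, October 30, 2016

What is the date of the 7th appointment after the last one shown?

Every event lands on a Tuesday or Wednesday or Sunday (gaps cycle 1, 4, 2, 1, 4).
So the schedule is: every Tuesday, Wednesday and Sunday.
The following Tuesday is November 1, 2016.
The following Wednesday is November 2, 2016.
The following Sunday is November 6, 2016.
Next Tuesday: November 8, 2016.
The following Wednesday is November 9, 2016.
Next Sunday: November 13, 2016.
The following Tuesday is November 15, 2016.

November 15, 2016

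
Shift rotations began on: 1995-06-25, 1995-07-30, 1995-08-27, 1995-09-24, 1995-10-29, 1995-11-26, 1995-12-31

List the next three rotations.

Every date is a Sunday; gaps 35, 28, 28, 35, 28, 35 days.
Each is the last Sunday of its month (at least one falls on the 29th or later, ruling out '4th Sunday').
Last Sunday of January 1996: 1996-01-28.
February 1996 ends with Sunday 1996-02-25.
Last Sunday of March 1996: 1996-03-31.

1996-01-28, 1996-02-25, 1996-03-31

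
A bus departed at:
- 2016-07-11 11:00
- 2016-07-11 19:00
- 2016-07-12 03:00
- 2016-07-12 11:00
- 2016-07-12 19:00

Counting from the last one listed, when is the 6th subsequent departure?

Gaps: 8, 8, 8, 8 hours — each event is 8 hours after the previous one.
2016-07-12 19:00 + 8 h = 2016-07-13 03:00.
2016-07-13 03:00 + 8 h = 2016-07-13 11:00.
2016-07-13 11:00 + 8 h = 2016-07-13 19:00.
2016-07-13 19:00 + 8 h = 2016-07-14 03:00.
2016-07-14 03:00 + 8 h = 2016-07-14 11:00.
2016-07-14 11:00 + 8 h = 2016-07-14 19:00.

2016-07-14 19:00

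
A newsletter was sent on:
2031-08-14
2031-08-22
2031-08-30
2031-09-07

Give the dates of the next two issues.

The spacing is 8, 8, 8 days — always 8 days.
2031-09-07 + 8 days = 2031-09-15.
2031-09-15 + 8 days = 2031-09-23.

2031-09-15, 2031-09-23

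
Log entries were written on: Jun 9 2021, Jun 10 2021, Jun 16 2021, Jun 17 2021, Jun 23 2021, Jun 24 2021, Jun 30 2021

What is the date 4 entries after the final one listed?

Jul 14 2021

The gap pattern 1, 6, 1, 6, 1, 6 repeats every 2 events.
These are the Wednesdays and Thursdays of each week.
Next Thursday: Jul 1 2021.
Next Wednesday: Jul 7 2021.
Next Thursday: Jul 8 2021.
Next Wednesday: Jul 14 2021.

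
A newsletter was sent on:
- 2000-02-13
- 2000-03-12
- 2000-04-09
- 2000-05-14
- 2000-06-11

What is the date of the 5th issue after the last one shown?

Gaps: 28, 28, 35, 28 days — a mix of 28 and 35. Every date is a Sunday.
Each is the 2nd Sunday of its month.
July 2000 — 2nd Sunday is 2000-07-09.
August 2000 — 2nd Sunday is 2000-08-13.
2nd Sunday of September 2000: 2000-09-10.
2nd Sunday of October 2000: 2000-10-08.
November 2000 — 2nd Sunday is 2000-11-12.

2000-11-12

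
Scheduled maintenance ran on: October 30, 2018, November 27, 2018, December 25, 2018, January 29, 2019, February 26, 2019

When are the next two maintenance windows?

These are Tuesdays with 28, 28, 35, 28-day gaps.
Each is the final Tuesday of its month — October 30, 2018 is past the 28th, so '4th Tuesday' doesn't fit.
March 2019 ends with Tuesday March 26, 2019.
Last Tuesday of April 2019: April 30, 2019.

March 26, 2019; April 30, 2019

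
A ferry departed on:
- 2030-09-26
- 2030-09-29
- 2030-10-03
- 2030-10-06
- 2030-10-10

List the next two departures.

Gaps: 3, 4, 3, 4 days — not constant, but cyclic with period 2.
The events fall on every Thursday and Sunday.
Next Sunday: 2030-10-13.
The following Thursday is 2030-10-17.

2030-10-13, 2030-10-17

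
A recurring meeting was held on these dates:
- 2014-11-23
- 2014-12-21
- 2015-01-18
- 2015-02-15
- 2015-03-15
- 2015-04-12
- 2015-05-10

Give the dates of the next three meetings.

2015-06-07, 2015-07-05, 2015-08-02

The spacing is 28, 28, 28, 28, 28, 28 days — always 28 days.
2015-05-10 + 28 days = 2015-06-07.
2015-06-07 + 28 days = 2015-07-05.
2015-07-05 + 28 days = 2015-08-02.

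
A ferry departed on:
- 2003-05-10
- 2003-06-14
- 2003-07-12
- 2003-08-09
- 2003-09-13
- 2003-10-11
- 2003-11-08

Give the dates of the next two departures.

2003-12-13, 2004-01-10

Gaps: 35, 28, 28, 35, 28, 28 days — a mix of 28 and 35. Every date is a Saturday.
Each is the 2nd Saturday of its month.
2nd Saturday of December 2003: 2003-12-13.
January 2004 — 2nd Saturday is 2004-01-10.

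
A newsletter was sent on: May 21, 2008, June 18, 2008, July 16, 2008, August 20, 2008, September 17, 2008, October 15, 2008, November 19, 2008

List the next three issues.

December 17, 2008; January 21, 2009; February 18, 2009

Gaps: 28, 28, 35, 28, 28, 35 days — a mix of 28 and 35. Every date is a Wednesday.
Each is the 3rd Wednesday of its month.
December 2008 — 3rd Wednesday is December 17, 2008.
January 2009 — 3rd Wednesday is January 21, 2009.
3rd Wednesday of February 2009: February 18, 2009.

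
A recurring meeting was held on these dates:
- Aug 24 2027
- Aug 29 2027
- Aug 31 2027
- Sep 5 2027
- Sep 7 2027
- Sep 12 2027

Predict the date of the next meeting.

The gap pattern 5, 2, 5, 2, 5 repeats every 2 events.
These are the Tuesdays and Sundays of each week.
Next Tuesday: Sep 14 2027.

Sep 14 2027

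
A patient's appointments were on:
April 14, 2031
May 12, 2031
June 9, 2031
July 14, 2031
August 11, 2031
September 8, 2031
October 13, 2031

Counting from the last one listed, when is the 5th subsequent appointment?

Gaps: 28, 28, 35, 28, 28, 35 days — a mix of 28 and 35. Every date is a Monday.
Each is the 2nd Monday of its month.
November 2031 — 2nd Monday is November 10, 2031.
December 2031 — 2nd Monday is December 8, 2031.
January 2032 — 2nd Monday is January 12, 2032.
2nd Monday of February 2032: February 9, 2032.
2nd Monday of March 2032: March 8, 2032.

March 8, 2032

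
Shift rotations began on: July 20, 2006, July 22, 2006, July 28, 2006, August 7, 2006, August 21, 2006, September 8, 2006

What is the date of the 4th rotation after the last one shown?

December 29, 2006

Gaps: 2, 6, 10, 14, 18 days — each gap is 4 larger than the previous one.
Next gap: 22 days. September 8, 2006 + 22 days = September 30, 2006.
Next gap: 26 days. September 30, 2006 + 26 days = October 26, 2006.
Next gap: 30 days. October 26, 2006 + 30 days = November 25, 2006.
Next gap: 34 days. November 25, 2006 + 34 days = December 29, 2006.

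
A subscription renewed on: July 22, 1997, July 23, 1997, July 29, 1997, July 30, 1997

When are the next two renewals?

Every event lands on a Tuesday or Wednesday (gaps cycle 1, 6, 1).
So the schedule is: every Tuesday and Wednesday.
The following Tuesday is August 5, 1997.
Next Wednesday: August 6, 1997.

August 5, 1997; August 6, 1997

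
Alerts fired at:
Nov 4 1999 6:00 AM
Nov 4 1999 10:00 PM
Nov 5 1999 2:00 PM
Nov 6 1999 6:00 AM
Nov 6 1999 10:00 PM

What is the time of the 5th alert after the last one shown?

Nov 10 1999 6:00 AM

Gaps: 16, 16, 16, 16 hours — each event is 16 hours after the previous one.
Nov 6 1999 10:00 PM + 16 h = Nov 7 1999 2:00 PM.
Nov 7 1999 2:00 PM + 16 h = Nov 8 1999 6:00 AM.
Nov 8 1999 6:00 AM + 16 h = Nov 8 1999 10:00 PM.
Nov 8 1999 10:00 PM + 16 h = Nov 9 1999 2:00 PM.
Nov 9 1999 2:00 PM + 16 h = Nov 10 1999 6:00 AM.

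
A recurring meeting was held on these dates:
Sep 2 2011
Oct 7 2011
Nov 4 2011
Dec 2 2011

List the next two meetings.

All dates are Fridays, 35, 28, 28 days apart.
Specifically, the 1st Friday of each month.
January 2012 — 1st Friday is Jan 6 2012.
1st Friday of February 2012: Feb 3 2012.

Jan 6 2012, Feb 3 2012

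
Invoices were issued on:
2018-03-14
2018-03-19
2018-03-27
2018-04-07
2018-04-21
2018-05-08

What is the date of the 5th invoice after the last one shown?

2018-09-15

Gaps: 5, 8, 11, 14, 17 days — each gap is 3 larger than the previous one.
Next gap: 20 days. 2018-05-08 + 20 days = 2018-05-28.
Next gap: 23 days. 2018-05-28 + 23 days = 2018-06-20.
Next gap: 26 days. 2018-06-20 + 26 days = 2018-07-16.
Next gap: 29 days. 2018-07-16 + 29 days = 2018-08-14.
Next gap: 32 days. 2018-08-14 + 32 days = 2018-09-15.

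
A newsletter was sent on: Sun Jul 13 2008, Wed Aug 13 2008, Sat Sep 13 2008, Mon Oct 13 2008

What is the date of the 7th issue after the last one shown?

Wed May 13 2009

Each date is the 13th; the gaps (31, 31, 30) track the month lengths.
The rule is the 13th of each month.
Next: November 2008 → Thu Nov 13 2008.
Next: December 2008 → Sat Dec 13 2008.
January 2009: Tue Jan 13 2009.
February 2009: Fri Feb 13 2009.
Next: March 2009 → Fri Mar 13 2009.
April 2009: Mon Apr 13 2009.
May 2009: Wed May 13 2009.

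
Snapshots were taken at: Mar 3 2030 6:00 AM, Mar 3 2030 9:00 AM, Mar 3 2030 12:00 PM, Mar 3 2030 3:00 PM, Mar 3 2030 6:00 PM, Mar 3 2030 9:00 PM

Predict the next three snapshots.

Mar 4 2030 12:00 AM, Mar 4 2030 3:00 AM, Mar 4 2030 6:00 AM

Gaps: 3, 3, 3, 3, 3 hours — each event is 3 hours after the previous one.
Mar 3 2030 9:00 PM + 3 h = Mar 4 2030 12:00 AM.
Mar 4 2030 12:00 AM + 3 h = Mar 4 2030 3:00 AM.
Mar 4 2030 3:00 AM + 3 h = Mar 4 2030 6:00 AM.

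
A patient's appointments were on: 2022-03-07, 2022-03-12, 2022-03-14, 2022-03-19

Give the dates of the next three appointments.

2022-03-21, 2022-03-26, 2022-03-28

Every event lands on a Monday or Saturday (gaps cycle 5, 2, 5).
So the schedule is: every Monday and Saturday.
Next Monday: 2022-03-21.
Next Saturday: 2022-03-26.
Next Monday: 2022-03-28.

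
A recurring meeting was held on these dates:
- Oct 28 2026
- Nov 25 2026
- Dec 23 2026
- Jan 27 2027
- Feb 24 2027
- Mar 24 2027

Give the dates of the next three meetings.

These are Wednesdays at 28- or 35-day spacing (28, 28, 35, 28, 28).
The pattern: 4th Wednesday of the month.
4th Wednesday of April 2027: Apr 28 2027.
4th Wednesday of May 2027: May 26 2027.
June 2027 — 4th Wednesday is Jun 23 2027.

Apr 28 2027, May 26 2027, Jun 23 2027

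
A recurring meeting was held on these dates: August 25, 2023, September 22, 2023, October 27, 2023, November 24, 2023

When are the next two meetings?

December 22, 2023; January 26, 2024

These are Fridays at 28- or 35-day spacing (28, 35, 28).
The pattern: 4th Friday of the month.
December 2023 — 4th Friday is December 22, 2023.
January 2024 — 4th Friday is January 26, 2024.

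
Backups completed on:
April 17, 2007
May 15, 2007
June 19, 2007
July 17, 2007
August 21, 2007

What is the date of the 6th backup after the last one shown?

February 19, 2008

These are Tuesdays at 28- or 35-day spacing (28, 35, 28, 35).
The pattern: 3rd Tuesday of the month.
September 2007 — 3rd Tuesday is September 18, 2007.
3rd Tuesday of October 2007: October 16, 2007.
November 2007 — 3rd Tuesday is November 20, 2007.
3rd Tuesday of December 2007: December 18, 2007.
3rd Tuesday of January 2008: January 15, 2008.
3rd Tuesday of February 2008: February 19, 2008.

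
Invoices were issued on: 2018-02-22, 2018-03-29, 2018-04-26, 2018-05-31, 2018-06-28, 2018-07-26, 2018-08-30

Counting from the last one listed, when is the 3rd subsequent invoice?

All Thursdays; the gaps (35, 28, 35, 28, 28, 35) vary with month length.
This is the last Thursday of each month.
Last Thursday of September 2018: 2018-09-27.
Last Thursday of October 2018: 2018-10-25.
November 2018 ends with Thursday 2018-11-29.

2018-11-29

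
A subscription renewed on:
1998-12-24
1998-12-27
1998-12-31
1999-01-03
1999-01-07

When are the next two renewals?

The gap pattern 3, 4, 3, 4 repeats every 2 events.
These are the Thursdays and Sundays of each week.
The following Sunday is 1999-01-10.
Next Thursday: 1999-01-14.

1999-01-10, 1999-01-14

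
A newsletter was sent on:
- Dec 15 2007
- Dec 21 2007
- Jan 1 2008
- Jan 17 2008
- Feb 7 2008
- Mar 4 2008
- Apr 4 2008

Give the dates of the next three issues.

May 10 2008, Jun 20 2008, Aug 5 2008

Gaps: 6, 11, 16, 21, 26, 31 days — each gap is 5 larger than the previous one.
Next gap: 36 days. Apr 4 2008 + 36 days = May 10 2008.
Next gap: 41 days. May 10 2008 + 41 days = Jun 20 2008.
Next gap: 46 days. Jun 20 2008 + 46 days = Aug 5 2008.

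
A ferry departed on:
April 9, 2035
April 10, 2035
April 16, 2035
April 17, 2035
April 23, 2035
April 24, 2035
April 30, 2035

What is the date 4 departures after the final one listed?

May 14, 2035

Gaps: 1, 6, 1, 6, 1, 6 days — not constant, but cyclic with period 2.
The events fall on every Monday and Tuesday.
Next Tuesday: May 1, 2035.
Next Monday: May 7, 2035.
Next Tuesday: May 8, 2035.
The following Monday is May 14, 2035.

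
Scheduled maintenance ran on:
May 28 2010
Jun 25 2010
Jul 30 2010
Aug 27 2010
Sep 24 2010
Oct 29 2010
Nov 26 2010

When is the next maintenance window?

All Fridays; the gaps (28, 35, 28, 28, 35, 28) vary with month length.
This is the last Friday of each month.
Last Friday of December 2010: Dec 31 2010.

Dec 31 2010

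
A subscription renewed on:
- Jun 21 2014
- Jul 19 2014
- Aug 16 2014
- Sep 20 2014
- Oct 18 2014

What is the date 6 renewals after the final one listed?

Gaps: 28, 28, 35, 28 days — a mix of 28 and 35. Every date is a Saturday.
Each is the 3rd Saturday of its month.
November 2014 — 3rd Saturday is Nov 15 2014.
December 2014 — 3rd Saturday is Dec 20 2014.
January 2015 — 3rd Saturday is Jan 17 2015.
February 2015 — 3rd Saturday is Feb 21 2015.
March 2015 — 3rd Saturday is Mar 21 2015.
3rd Saturday of April 2015: Apr 18 2015.

Apr 18 2015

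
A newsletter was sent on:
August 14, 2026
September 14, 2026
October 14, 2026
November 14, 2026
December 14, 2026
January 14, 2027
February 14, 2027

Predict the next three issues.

Gaps: 31, 30, 31, 30, 31, 31 days — not constant. Every event is on the 14th of the month.
Pattern: the 14th of each month.
March 2027: March 14, 2027.
April 2027: April 14, 2027.
Next: May 2027 → May 14, 2027.

March 14, 2027; April 14, 2027; May 14, 2027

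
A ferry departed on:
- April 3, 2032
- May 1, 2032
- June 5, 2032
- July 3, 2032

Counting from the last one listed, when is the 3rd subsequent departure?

All dates are Saturdays, 28, 35, 28 days apart.
Specifically, the 1st Saturday of each month.
August 2032 — 1st Saturday is August 7, 2032.
September 2032 — 1st Saturday is September 4, 2032.
October 2032 — 1st Saturday is October 2, 2032.

October 2, 2032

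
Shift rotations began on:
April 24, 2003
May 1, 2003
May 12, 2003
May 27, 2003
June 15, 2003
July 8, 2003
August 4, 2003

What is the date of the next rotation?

September 4, 2003

The spacing grows by 4 each time: 7, 11, 15, 19, 23, 27 days.
Next gap: 31 days. August 4, 2003 + 31 days = September 4, 2003.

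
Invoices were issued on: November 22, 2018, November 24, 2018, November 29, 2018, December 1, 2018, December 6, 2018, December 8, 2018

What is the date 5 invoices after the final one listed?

The gap pattern 2, 5, 2, 5, 2 repeats every 2 events.
These are the Thursdays and Saturdays of each week.
Next Thursday: December 13, 2018.
Next Saturday: December 15, 2018.
Next Thursday: December 20, 2018.
Next Saturday: December 22, 2018.
The following Thursday is December 27, 2018.

December 27, 2018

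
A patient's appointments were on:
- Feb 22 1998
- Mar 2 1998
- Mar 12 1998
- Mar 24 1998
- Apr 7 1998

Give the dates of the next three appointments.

The spacing grows by 2 each time: 8, 10, 12, 14 days.
Next gap: 16 days. Apr 7 1998 + 16 days = Apr 23 1998.
Next gap: 18 days. Apr 23 1998 + 18 days = May 11 1998.
Next gap: 20 days. May 11 1998 + 20 days = May 31 1998.

Apr 23 1998, May 11 1998, May 31 1998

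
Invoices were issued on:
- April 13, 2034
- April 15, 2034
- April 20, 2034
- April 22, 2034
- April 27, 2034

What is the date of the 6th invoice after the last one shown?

May 18, 2034

Gaps: 2, 5, 2, 5 days — not constant, but cyclic with period 2.
The events fall on every Thursday and Saturday.
Next Saturday: April 29, 2034.
Next Thursday: May 4, 2034.
Next Saturday: May 6, 2034.
Next Thursday: May 11, 2034.
Next Saturday: May 13, 2034.
The following Thursday is May 18, 2034.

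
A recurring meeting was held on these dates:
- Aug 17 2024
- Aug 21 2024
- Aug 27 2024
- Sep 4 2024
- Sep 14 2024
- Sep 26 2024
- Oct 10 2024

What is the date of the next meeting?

Oct 26 2024

Gaps: 4, 6, 8, 10, 12, 14 days — each gap is 2 larger than the previous one.
Next gap: 16 days. Oct 10 2024 + 16 days = Oct 26 2024.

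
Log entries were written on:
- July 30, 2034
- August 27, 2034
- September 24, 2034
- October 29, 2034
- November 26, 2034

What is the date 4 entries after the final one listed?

Every date is a Sunday; gaps 28, 28, 35, 28 days.
Each is the last Sunday of its month (at least one falls on the 29th or later, ruling out '4th Sunday').
December 2034 ends with Sunday December 31, 2034.
January 2035 ends with Sunday January 28, 2035.
February 2035 ends with Sunday February 25, 2035.
March 2035 ends with Sunday March 25, 2035.

March 25, 2035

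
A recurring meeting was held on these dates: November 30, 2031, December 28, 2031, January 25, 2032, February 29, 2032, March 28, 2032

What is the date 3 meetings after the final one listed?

These are Sundays with 28, 28, 35, 28-day gaps.
Each is the final Sunday of its month — November 30, 2031 is past the 28th, so '4th Sunday' doesn't fit.
Last Sunday of April 2032: April 25, 2032.
May 2032 ends with Sunday May 30, 2032.
Last Sunday of June 2032: June 27, 2032.

June 27, 2032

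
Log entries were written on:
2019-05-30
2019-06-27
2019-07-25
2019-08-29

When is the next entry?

2019-09-26

These are Thursdays with 28, 28, 35-day gaps.
Each is the final Thursday of its month — 2019-05-30 is past the 28th, so '4th Thursday' doesn't fit.
Last Thursday of September 2019: 2019-09-26.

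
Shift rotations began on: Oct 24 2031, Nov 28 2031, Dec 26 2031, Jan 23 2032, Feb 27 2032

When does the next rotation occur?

Mar 26 2032

All dates are Fridays, 35, 28, 28, 35 days apart.
Specifically, the 4th Friday of each month.
March 2032 — 4th Friday is Mar 26 2032.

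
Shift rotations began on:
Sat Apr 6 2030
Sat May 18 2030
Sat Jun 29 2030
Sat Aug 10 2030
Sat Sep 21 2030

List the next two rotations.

Sat Nov 2 2030, Sat Dec 14 2030

Gaps between consecutive events: 42, 42, 42, 42 days — a constant 42-day interval.
Sat Sep 21 2030 + 42 days = Sat Nov 2 2030.
Sat Nov 2 2030 + 42 days = Sat Dec 14 2030.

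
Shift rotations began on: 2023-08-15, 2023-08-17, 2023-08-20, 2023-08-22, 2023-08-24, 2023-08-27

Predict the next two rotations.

Gaps: 2, 3, 2, 2, 3 days — not constant, but cyclic with period 3.
The events fall on every Tuesday, Thursday and Sunday.
Next Tuesday: 2023-08-29.
Next Thursday: 2023-08-31.

2023-08-29, 2023-08-31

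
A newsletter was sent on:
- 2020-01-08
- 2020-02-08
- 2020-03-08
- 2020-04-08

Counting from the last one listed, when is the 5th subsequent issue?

2020-09-08

The day-of-month is always 8 (31, 29, 31 days between events).
So this recurs on the 8th of each month.
Next: May 2020 → 2020-05-08.
June 2020: 2020-06-08.
July 2020: 2020-07-08.
Next: August 2020 → 2020-08-08.
September 2020: 2020-09-08.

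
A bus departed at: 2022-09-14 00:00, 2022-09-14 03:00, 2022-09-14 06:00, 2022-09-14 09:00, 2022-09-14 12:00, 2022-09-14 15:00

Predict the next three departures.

2022-09-14 18:00, 2022-09-14 21:00, 2022-09-15 00:00

Spacing: 3, 3, 3, 3, 3 h — constant 3 h.
2022-09-14 15:00 + 3 h = 2022-09-14 18:00.
2022-09-14 18:00 + 3 h = 2022-09-14 21:00.
2022-09-14 21:00 + 3 h = 2022-09-15 00:00.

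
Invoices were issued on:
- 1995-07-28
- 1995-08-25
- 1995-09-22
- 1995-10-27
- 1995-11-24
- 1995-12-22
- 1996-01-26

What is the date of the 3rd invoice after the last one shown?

1996-04-26

Gaps: 28, 28, 35, 28, 28, 35 days — a mix of 28 and 35. Every date is a Friday.
Each is the 4th Friday of its month.
February 1996 — 4th Friday is 1996-02-23.
March 1996 — 4th Friday is 1996-03-22.
4th Friday of April 1996: 1996-04-26.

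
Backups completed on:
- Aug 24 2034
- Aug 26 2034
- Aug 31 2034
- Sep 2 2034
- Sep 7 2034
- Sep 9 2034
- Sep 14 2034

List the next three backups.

Every event lands on a Thursday or Saturday (gaps cycle 2, 5, 2, 5, 2, 5).
So the schedule is: every Thursday and Saturday.
The following Saturday is Sep 16 2034.
The following Thursday is Sep 21 2034.
The following Saturday is Sep 23 2034.

Sep 16 2034, Sep 21 2034, Sep 23 2034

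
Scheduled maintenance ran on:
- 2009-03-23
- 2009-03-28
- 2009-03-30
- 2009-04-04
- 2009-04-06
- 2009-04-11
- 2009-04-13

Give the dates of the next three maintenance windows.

2009-04-18, 2009-04-20, 2009-04-25

Gaps: 5, 2, 5, 2, 5, 2 days — not constant, but cyclic with period 2.
The events fall on every Monday and Saturday.
The following Saturday is 2009-04-18.
Next Monday: 2009-04-20.
The following Saturday is 2009-04-25.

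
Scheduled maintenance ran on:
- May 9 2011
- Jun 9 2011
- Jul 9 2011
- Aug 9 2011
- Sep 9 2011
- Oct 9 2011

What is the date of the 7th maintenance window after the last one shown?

Gaps: 31, 30, 31, 31, 30 days — not constant. Every event is on the 9th of the month.
Pattern: the 9th of each month.
Next: November 2011 → Nov 9 2011.
December 2011: Dec 9 2011.
January 2012: Jan 9 2012.
Next: February 2012 → Feb 9 2012.
Next: March 2012 → Mar 9 2012.
April 2012: Apr 9 2012.
May 2012: May 9 2012.

May 9 2012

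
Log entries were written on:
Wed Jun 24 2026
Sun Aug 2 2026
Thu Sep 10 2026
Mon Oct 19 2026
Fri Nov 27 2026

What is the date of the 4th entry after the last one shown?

Gaps between consecutive events: 39, 39, 39, 39 days — a constant 39-day interval.
Fri Nov 27 2026 + 39 days = Tue Jan 5 2027.
Tue Jan 5 2027 + 39 days = Sat Feb 13 2027.
Sat Feb 13 2027 + 39 days = Wed Mar 24 2027.
Wed Mar 24 2027 + 39 days = Sun May 2 2027.

Sun May 2 2027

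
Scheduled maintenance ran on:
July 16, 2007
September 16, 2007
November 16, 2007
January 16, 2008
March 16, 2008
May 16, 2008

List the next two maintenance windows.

July 16, 2008; September 16, 2008

The day-of-month is always 16 (62, 61, 61, 60, 61 days between events).
So this recurs on the 16th of every 2 months.
July 2008: July 16, 2008.
Next: September 2008 → September 16, 2008.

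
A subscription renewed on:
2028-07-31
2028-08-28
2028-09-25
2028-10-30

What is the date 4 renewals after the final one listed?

2029-02-26

All Mondays; the gaps (28, 28, 35) vary with month length.
This is the last Monday of each month.
November 2028 ends with Monday 2028-11-27.
December 2028 ends with Monday 2028-12-25.
January 2029 ends with Monday 2029-01-29.
February 2029 ends with Monday 2029-02-26.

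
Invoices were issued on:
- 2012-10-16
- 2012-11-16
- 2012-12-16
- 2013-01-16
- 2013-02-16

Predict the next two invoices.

The day-of-month is always 16 (31, 30, 31, 31 days between events).
So this recurs on the 16th of each month.
March 2013: 2013-03-16.
April 2013: 2013-04-16.

2013-03-16, 2013-04-16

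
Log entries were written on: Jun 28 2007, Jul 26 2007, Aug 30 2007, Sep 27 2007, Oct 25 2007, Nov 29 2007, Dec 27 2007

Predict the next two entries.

Every date is a Thursday; gaps 28, 35, 28, 28, 35, 28 days.
Each is the last Thursday of its month (at least one falls on the 29th or later, ruling out '4th Thursday').
Last Thursday of January 2008: Jan 31 2008.
February 2008 ends with Thursday Feb 28 2008.

Jan 31 2008, Feb 28 2008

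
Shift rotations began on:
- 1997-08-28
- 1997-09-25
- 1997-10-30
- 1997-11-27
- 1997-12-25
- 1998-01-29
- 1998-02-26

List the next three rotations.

These are Thursdays with 28, 35, 28, 28, 35, 28-day gaps.
Each is the final Thursday of its month — 1997-10-30 is past the 28th, so '4th Thursday' doesn't fit.
March 1998 ends with Thursday 1998-03-26.
April 1998 ends with Thursday 1998-04-30.
May 1998 ends with Thursday 1998-05-28.

1998-03-26, 1998-04-30, 1998-05-28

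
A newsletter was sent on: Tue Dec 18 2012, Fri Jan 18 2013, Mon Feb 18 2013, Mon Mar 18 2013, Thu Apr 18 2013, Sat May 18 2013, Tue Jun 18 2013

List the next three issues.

Thu Jul 18 2013, Sun Aug 18 2013, Wed Sep 18 2013

The day-of-month is always 18 (31, 31, 28, 31, 30, 31 days between events).
So this recurs on the 18th of each month.
July 2013: Thu Jul 18 2013.
August 2013: Sun Aug 18 2013.
Next: September 2013 → Wed Sep 18 2013.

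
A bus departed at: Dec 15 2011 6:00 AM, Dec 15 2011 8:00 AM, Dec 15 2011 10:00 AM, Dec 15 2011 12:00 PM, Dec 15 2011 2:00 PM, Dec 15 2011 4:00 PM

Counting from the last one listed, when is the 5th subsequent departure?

The interval is a steady 2 hours (2, 2, 2, 2, 2).
Dec 15 2011 4:00 PM + 2 h = Dec 15 2011 6:00 PM.
Dec 15 2011 6:00 PM + 2 h = Dec 15 2011 8:00 PM.
Dec 15 2011 8:00 PM + 2 h = Dec 15 2011 10:00 PM.
Dec 15 2011 10:00 PM + 2 h = Dec 16 2011 12:00 AM.
Dec 16 2011 12:00 AM + 2 h = Dec 16 2011 2:00 AM.

Dec 16 2011 2:00 AM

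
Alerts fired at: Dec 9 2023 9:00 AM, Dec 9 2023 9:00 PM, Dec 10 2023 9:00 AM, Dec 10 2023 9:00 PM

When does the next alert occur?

The interval is a steady 12 hours (12, 12, 12).
Dec 10 2023 9:00 PM + 12 h = Dec 11 2023 9:00 AM.

Dec 11 2023 9:00 AM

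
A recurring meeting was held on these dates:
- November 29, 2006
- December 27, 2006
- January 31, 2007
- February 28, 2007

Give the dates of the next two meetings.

March 28, 2007; April 25, 2007

These are Wednesdays with 28, 35, 28-day gaps.
Each is the final Wednesday of its month — November 29, 2006 is past the 28th, so '4th Wednesday' doesn't fit.
Last Wednesday of March 2007: March 28, 2007.
April 2007 ends with Wednesday April 25, 2007.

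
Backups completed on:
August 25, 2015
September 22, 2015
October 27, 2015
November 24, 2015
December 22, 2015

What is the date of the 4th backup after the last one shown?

Gaps: 28, 35, 28, 28 days — a mix of 28 and 35. Every date is a Tuesday.
Each is the 4th Tuesday of its month.
January 2016 — 4th Tuesday is January 26, 2016.
February 2016 — 4th Tuesday is February 23, 2016.
March 2016 — 4th Tuesday is March 22, 2016.
April 2016 — 4th Tuesday is April 26, 2016.

April 26, 2016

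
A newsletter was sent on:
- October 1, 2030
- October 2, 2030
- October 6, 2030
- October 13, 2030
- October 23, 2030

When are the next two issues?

The spacing grows by 3 each time: 1, 4, 7, 10 days.
Next gap: 13 days. October 23, 2030 + 13 days = November 5, 2030.
Next gap: 16 days. November 5, 2030 + 16 days = November 21, 2030.

November 5, 2030; November 21, 2030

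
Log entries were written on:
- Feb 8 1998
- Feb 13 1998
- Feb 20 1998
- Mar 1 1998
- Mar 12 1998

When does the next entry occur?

Intervals are 5, 7, 9, 11 days — an arithmetic progression with common difference 2.
Next gap: 13 days. Mar 12 1998 + 13 days = Mar 25 1998.

Mar 25 1998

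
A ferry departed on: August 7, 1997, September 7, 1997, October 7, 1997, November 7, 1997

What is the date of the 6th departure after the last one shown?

May 7, 1998

The day-of-month is always 7 (31, 30, 31 days between events).
So this recurs on the 7th of each month.
Next: December 1997 → December 7, 1997.
January 1998: January 7, 1998.
February 1998: February 7, 1998.
Next: March 1998 → March 7, 1998.
April 1998: April 7, 1998.
May 1998: May 7, 1998.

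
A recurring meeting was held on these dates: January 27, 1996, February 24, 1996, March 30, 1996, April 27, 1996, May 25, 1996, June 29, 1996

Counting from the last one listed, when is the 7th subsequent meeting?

January 25, 1997

All Saturdays; the gaps (28, 35, 28, 28, 35) vary with month length.
This is the last Saturday of each month.
Last Saturday of July 1996: July 27, 1996.
August 1996 ends with Saturday August 31, 1996.
Last Saturday of September 1996: September 28, 1996.
Last Saturday of October 1996: October 26, 1996.
November 1996 ends with Saturday November 30, 1996.
December 1996 ends with Saturday December 28, 1996.
Last Saturday of January 1997: January 25, 1997.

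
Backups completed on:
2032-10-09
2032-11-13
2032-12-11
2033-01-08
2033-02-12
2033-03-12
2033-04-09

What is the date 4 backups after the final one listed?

2033-08-13

These are Saturdays at 28- or 35-day spacing (35, 28, 28, 35, 28, 28).
The pattern: 2nd Saturday of the month.
2nd Saturday of May 2033: 2033-05-14.
2nd Saturday of June 2033: 2033-06-11.
July 2033 — 2nd Saturday is 2033-07-09.
August 2033 — 2nd Saturday is 2033-08-13.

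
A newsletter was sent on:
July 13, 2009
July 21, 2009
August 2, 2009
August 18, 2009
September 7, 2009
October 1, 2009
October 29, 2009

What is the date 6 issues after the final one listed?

Gaps: 8, 12, 16, 20, 24, 28 days — each gap is 4 larger than the previous one.
Next gap: 32 days. October 29, 2009 + 32 days = November 30, 2009.
Next gap: 36 days. November 30, 2009 + 36 days = January 5, 2010.
Next gap: 40 days. January 5, 2010 + 40 days = February 14, 2010.
Next gap: 44 days. February 14, 2010 + 44 days = March 30, 2010.
Next gap: 48 days. March 30, 2010 + 48 days = May 17, 2010.
Next gap: 52 days. May 17, 2010 + 52 days = July 8, 2010.

July 8, 2010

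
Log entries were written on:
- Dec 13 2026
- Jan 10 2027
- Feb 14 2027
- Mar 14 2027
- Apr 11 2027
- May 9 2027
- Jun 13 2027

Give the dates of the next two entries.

Gaps: 28, 35, 28, 28, 28, 35 days — a mix of 28 and 35. Every date is a Sunday.
Each is the 2nd Sunday of its month.
2nd Sunday of July 2027: Jul 11 2027.
August 2027 — 2nd Sunday is Aug 8 2027.

Jul 11 2027, Aug 8 2027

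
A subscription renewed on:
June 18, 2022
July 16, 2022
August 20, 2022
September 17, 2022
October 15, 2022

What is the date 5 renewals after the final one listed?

March 18, 2023

These are Saturdays at 28- or 35-day spacing (28, 35, 28, 28).
The pattern: 3rd Saturday of the month.
3rd Saturday of November 2022: November 19, 2022.
December 2022 — 3rd Saturday is December 17, 2022.
January 2023 — 3rd Saturday is January 21, 2023.
3rd Saturday of February 2023: February 18, 2023.
March 2023 — 3rd Saturday is March 18, 2023.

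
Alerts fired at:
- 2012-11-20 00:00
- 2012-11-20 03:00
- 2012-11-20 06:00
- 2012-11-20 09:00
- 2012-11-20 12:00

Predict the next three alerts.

2012-11-20 15:00, 2012-11-20 18:00, 2012-11-20 21:00

The interval is a steady 3 hours (3, 3, 3, 3).
2012-11-20 12:00 + 3 h = 2012-11-20 15:00.
2012-11-20 15:00 + 3 h = 2012-11-20 18:00.
2012-11-20 18:00 + 3 h = 2012-11-20 21:00.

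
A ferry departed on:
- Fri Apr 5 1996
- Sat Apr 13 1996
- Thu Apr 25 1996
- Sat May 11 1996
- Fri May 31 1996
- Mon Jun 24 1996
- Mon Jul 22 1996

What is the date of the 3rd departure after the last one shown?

Thu Nov 7 1996

Intervals are 8, 12, 16, 20, 24, 28 days — an arithmetic progression with common difference 4.
Next gap: 32 days. Mon Jul 22 1996 + 32 days = Fri Aug 23 1996.
Next gap: 36 days. Fri Aug 23 1996 + 36 days = Sat Sep 28 1996.
Next gap: 40 days. Sat Sep 28 1996 + 40 days = Thu Nov 7 1996.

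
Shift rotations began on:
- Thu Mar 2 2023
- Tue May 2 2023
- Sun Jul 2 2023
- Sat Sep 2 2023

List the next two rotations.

Thu Nov 2 2023, Tue Jan 2 2024

Gaps: 61, 61, 62 days — not constant. Every event is on the 2nd of the month.
Pattern: the 2nd of every 2 months.
Next: November 2023 → Thu Nov 2 2023.
Next: January 2024 → Tue Jan 2 2024.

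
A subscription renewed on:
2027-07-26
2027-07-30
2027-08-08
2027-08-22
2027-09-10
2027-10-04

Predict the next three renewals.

The spacing grows by 5 each time: 4, 9, 14, 19, 24 days.
Next gap: 29 days. 2027-10-04 + 29 days = 2027-11-02.
Next gap: 34 days. 2027-11-02 + 34 days = 2027-12-06.
Next gap: 39 days. 2027-12-06 + 39 days = 2028-01-14.

2027-11-02, 2027-12-06, 2028-01-14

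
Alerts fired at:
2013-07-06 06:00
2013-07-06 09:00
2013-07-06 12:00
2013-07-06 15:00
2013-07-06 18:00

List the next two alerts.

2013-07-06 21:00, 2013-07-07 00:00

Spacing: 3, 3, 3, 3 h — constant 3 h.
2013-07-06 18:00 + 3 h = 2013-07-06 21:00.
2013-07-06 21:00 + 3 h = 2013-07-07 00:00.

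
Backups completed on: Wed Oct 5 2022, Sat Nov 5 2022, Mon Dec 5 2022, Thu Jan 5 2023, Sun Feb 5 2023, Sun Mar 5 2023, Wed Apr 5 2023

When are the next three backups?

Each date is the 5th; the gaps (31, 30, 31, 31, 28, 31) track the month lengths.
The rule is the 5th of each month.
Next: May 2023 → Fri May 5 2023.
Next: June 2023 → Mon Jun 5 2023.
July 2023: Wed Jul 5 2023.

Fri May 5 2023, Mon Jun 5 2023, Wed Jul 5 2023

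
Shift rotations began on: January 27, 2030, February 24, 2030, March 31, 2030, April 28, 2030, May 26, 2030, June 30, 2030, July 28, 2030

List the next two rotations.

August 25, 2030; September 29, 2030

Every date is a Sunday; gaps 28, 35, 28, 28, 35, 28 days.
Each is the last Sunday of its month (at least one falls on the 29th or later, ruling out '4th Sunday').
Last Sunday of August 2030: August 25, 2030.
Last Sunday of September 2030: September 29, 2030.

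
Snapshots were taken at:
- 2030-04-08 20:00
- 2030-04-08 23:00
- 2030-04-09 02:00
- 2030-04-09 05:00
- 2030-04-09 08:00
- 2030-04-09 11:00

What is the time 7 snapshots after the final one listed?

2030-04-10 08:00

The interval is a steady 3 hours (3, 3, 3, 3, 3).
2030-04-09 11:00 + 3 h = 2030-04-09 14:00.
2030-04-09 14:00 + 3 h = 2030-04-09 17:00.
2030-04-09 17:00 + 3 h = 2030-04-09 20:00.
2030-04-09 20:00 + 3 h = 2030-04-09 23:00.
2030-04-09 23:00 + 3 h = 2030-04-10 02:00.
2030-04-10 02:00 + 3 h = 2030-04-10 05:00.
2030-04-10 05:00 + 3 h = 2030-04-10 08:00.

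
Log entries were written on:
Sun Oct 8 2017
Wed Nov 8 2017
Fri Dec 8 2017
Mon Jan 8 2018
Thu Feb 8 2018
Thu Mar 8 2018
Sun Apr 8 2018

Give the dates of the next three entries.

The day-of-month is always 8 (31, 30, 31, 31, 28, 31 days between events).
So this recurs on the 8th of each month.
Next: May 2018 → Tue May 8 2018.
Next: June 2018 → Fri Jun 8 2018.
Next: July 2018 → Sun Jul 8 2018.

Tue May 8 2018, Fri Jun 8 2018, Sun Jul 8 2018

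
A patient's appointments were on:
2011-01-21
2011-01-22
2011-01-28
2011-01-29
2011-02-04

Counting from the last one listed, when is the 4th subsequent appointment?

2011-02-18

Gaps: 1, 6, 1, 6 days — not constant, but cyclic with period 2.
The events fall on every Friday and Saturday.
The following Saturday is 2011-02-05.
Next Friday: 2011-02-11.
The following Saturday is 2011-02-12.
Next Friday: 2011-02-18.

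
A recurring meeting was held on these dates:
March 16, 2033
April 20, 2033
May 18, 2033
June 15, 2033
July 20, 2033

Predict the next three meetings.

August 17, 2033; September 21, 2033; October 19, 2033

Gaps: 35, 28, 28, 35 days — a mix of 28 and 35. Every date is a Wednesday.
Each is the 3rd Wednesday of its month.
3rd Wednesday of August 2033: August 17, 2033.
3rd Wednesday of September 2033: September 21, 2033.
3rd Wednesday of October 2033: October 19, 2033.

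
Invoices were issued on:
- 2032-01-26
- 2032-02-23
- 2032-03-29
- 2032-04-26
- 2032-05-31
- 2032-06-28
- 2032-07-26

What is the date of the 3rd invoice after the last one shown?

These are Mondays with 28, 35, 28, 35, 28, 28-day gaps.
Each is the final Monday of its month — 2032-03-29 is past the 28th, so '4th Monday' doesn't fit.
August 2032 ends with Monday 2032-08-30.
Last Monday of September 2032: 2032-09-27.
Last Monday of October 2032: 2032-10-25.

2032-10-25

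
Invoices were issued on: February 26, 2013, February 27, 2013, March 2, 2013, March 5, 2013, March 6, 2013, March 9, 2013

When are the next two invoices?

Gaps: 1, 3, 3, 1, 3 days — not constant, but cyclic with period 3.
The events fall on every Tuesday, Wednesday and Saturday.
Next Tuesday: March 12, 2013.
Next Wednesday: March 13, 2013.

March 12, 2013; March 13, 2013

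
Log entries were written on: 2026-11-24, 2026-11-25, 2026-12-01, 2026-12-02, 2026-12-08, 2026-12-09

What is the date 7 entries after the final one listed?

Gaps: 1, 6, 1, 6, 1 days — not constant, but cyclic with period 2.
The events fall on every Tuesday and Wednesday.
Next Tuesday: 2026-12-15.
The following Wednesday is 2026-12-16.
The following Tuesday is 2026-12-22.
The following Wednesday is 2026-12-23.
The following Tuesday is 2026-12-29.
Next Wednesday: 2026-12-30.
Next Tuesday: 2027-01-05.

2027-01-05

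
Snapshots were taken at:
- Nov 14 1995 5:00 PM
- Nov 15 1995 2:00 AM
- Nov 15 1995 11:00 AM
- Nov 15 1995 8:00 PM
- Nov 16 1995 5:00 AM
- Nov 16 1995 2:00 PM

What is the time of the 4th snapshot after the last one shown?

Spacing: 9, 9, 9, 9, 9 h — constant 9 h.
Nov 16 1995 2:00 PM + 9 h = Nov 16 1995 11:00 PM.
Nov 16 1995 11:00 PM + 9 h = Nov 17 1995 8:00 AM.
Nov 17 1995 8:00 AM + 9 h = Nov 17 1995 5:00 PM.
Nov 17 1995 5:00 PM + 9 h = Nov 18 1995 2:00 AM.

Nov 18 1995 2:00 AM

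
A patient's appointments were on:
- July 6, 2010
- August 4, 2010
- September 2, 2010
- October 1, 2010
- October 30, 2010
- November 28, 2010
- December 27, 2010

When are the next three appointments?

Every event comes 29 days after the last (29, 29, 29, 29, 29, 29).
December 27, 2010 + 29 days = January 25, 2011.
January 25, 2011 + 29 days = February 23, 2011.
February 23, 2011 + 29 days = March 24, 2011.

January 25, 2011; February 23, 2011; March 24, 2011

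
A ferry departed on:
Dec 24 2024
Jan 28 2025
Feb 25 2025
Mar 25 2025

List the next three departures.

Gaps: 35, 28, 28 days — a mix of 28 and 35. Every date is a Tuesday.
Each is the 4th Tuesday of its month.
April 2025 — 4th Tuesday is Apr 22 2025.
May 2025 — 4th Tuesday is May 27 2025.
June 2025 — 4th Tuesday is Jun 24 2025.

Apr 22 2025, May 27 2025, Jun 24 2025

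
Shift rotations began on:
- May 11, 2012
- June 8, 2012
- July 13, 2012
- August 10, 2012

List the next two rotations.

All dates are Fridays, 28, 35, 28 days apart.
Specifically, the 2nd Friday of each month.
2nd Friday of September 2012: September 14, 2012.
2nd Friday of October 2012: October 12, 2012.

September 14, 2012; October 12, 2012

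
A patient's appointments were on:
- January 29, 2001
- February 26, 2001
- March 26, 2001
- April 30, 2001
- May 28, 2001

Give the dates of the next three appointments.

Every date is a Monday; gaps 28, 28, 35, 28 days.
Each is the last Monday of its month (at least one falls on the 29th or later, ruling out '4th Monday').
Last Monday of June 2001: June 25, 2001.
Last Monday of July 2001: July 30, 2001.
Last Monday of August 2001: August 27, 2001.

June 25, 2001; July 30, 2001; August 27, 2001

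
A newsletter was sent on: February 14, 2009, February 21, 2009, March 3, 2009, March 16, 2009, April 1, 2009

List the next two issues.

April 20, 2009; May 12, 2009

The spacing grows by 3 each time: 7, 10, 13, 16 days.
Next gap: 19 days. April 1, 2009 + 19 days = April 20, 2009.
Next gap: 22 days. April 20, 2009 + 22 days = May 12, 2009.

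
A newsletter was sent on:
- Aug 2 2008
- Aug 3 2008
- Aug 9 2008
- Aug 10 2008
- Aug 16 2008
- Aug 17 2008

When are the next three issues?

The gap pattern 1, 6, 1, 6, 1 repeats every 2 events.
These are the Saturdays and Sundays of each week.
The following Saturday is Aug 23 2008.
Next Sunday: Aug 24 2008.
Next Saturday: Aug 30 2008.

Aug 23 2008, Aug 24 2008, Aug 30 2008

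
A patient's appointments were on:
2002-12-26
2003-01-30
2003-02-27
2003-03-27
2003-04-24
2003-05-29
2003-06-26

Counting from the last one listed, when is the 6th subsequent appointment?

All Thursdays; the gaps (35, 28, 28, 28, 35, 28) vary with month length.
This is the last Thursday of each month.
July 2003 ends with Thursday 2003-07-31.
August 2003 ends with Thursday 2003-08-28.
September 2003 ends with Thursday 2003-09-25.
Last Thursday of October 2003: 2003-10-30.
November 2003 ends with Thursday 2003-11-27.
December 2003 ends with Thursday 2003-12-25.

2003-12-25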